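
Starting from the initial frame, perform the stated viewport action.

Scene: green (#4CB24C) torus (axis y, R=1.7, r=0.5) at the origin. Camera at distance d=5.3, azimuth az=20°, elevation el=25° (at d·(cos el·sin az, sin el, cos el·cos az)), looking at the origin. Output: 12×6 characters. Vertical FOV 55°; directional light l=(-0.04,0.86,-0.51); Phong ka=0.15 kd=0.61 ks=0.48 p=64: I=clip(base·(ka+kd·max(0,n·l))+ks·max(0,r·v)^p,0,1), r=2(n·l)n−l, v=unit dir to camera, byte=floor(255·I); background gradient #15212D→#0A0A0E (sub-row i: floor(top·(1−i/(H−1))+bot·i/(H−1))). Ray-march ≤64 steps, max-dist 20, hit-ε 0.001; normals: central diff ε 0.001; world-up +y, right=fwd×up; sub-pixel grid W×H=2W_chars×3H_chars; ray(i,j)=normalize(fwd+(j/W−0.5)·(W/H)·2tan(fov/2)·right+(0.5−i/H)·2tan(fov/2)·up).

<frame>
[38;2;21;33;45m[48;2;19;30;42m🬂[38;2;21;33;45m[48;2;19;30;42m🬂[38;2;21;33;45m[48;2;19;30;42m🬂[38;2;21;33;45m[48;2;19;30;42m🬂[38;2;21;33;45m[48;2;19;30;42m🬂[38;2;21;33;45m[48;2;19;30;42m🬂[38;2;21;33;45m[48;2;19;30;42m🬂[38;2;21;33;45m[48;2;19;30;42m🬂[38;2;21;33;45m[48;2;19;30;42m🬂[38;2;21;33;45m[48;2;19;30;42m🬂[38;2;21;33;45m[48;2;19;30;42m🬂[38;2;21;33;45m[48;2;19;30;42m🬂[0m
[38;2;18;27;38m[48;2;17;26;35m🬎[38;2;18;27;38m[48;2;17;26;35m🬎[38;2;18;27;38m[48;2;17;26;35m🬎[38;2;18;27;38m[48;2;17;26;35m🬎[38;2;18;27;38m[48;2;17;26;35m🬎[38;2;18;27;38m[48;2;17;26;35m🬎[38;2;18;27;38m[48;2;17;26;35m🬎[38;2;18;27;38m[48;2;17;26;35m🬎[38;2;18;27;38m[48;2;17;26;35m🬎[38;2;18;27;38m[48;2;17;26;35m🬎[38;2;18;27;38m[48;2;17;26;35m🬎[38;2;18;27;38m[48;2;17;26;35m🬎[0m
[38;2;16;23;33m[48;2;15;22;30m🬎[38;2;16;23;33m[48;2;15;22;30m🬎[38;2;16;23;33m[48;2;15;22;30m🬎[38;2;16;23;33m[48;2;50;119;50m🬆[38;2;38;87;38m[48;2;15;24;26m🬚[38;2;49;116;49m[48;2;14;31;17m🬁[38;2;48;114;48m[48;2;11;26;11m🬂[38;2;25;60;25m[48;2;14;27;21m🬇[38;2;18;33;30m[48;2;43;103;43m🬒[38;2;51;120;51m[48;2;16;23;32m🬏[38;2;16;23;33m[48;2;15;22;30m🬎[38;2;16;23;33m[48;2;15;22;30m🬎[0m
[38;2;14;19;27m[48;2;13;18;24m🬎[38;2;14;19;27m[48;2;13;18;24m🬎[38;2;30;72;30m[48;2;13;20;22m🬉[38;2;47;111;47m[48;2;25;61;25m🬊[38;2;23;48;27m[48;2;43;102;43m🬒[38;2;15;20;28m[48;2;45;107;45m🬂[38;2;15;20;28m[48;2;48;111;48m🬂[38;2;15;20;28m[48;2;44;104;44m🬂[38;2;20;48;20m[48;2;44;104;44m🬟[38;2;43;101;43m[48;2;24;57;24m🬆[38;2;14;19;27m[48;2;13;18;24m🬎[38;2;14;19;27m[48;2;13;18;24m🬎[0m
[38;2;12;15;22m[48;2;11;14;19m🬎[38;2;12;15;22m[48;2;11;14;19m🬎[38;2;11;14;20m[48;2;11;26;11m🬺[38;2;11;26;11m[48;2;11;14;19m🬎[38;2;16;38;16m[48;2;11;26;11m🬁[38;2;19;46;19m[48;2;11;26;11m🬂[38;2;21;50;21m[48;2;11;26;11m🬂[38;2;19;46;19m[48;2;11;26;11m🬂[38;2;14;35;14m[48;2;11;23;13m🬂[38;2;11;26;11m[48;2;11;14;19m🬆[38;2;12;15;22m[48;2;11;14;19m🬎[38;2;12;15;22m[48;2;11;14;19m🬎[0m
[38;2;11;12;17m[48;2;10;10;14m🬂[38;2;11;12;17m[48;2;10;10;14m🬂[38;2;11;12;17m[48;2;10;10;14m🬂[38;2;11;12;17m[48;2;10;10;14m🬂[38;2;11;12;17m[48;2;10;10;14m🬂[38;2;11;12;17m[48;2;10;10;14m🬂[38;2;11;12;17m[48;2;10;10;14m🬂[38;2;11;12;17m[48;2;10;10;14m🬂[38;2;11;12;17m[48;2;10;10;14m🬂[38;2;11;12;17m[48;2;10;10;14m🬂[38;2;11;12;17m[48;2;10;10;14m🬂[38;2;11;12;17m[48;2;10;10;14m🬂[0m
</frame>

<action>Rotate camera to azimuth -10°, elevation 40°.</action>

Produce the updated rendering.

<frame>
[38;2;21;33;45m[48;2;19;30;42m🬂[38;2;21;33;45m[48;2;19;30;42m🬂[38;2;21;33;45m[48;2;19;30;42m🬂[38;2;21;33;45m[48;2;19;30;42m🬂[38;2;21;33;45m[48;2;19;30;42m🬂[38;2;21;33;45m[48;2;19;30;42m🬂[38;2;21;33;45m[48;2;19;30;42m🬂[38;2;21;33;45m[48;2;19;30;42m🬂[38;2;21;33;45m[48;2;19;30;42m🬂[38;2;21;33;45m[48;2;19;30;42m🬂[38;2;21;33;45m[48;2;19;30;42m🬂[38;2;21;33;45m[48;2;19;30;42m🬂[0m
[38;2;18;27;38m[48;2;17;26;35m🬎[38;2;18;27;38m[48;2;17;26;35m🬎[38;2;18;27;38m[48;2;17;26;35m🬎[38;2;18;27;38m[48;2;17;26;35m🬎[38;2;18;27;38m[48;2;17;26;35m🬎[38;2;18;27;38m[48;2;53;124;53m🬎[38;2;18;27;38m[48;2;49;117;49m🬎[38;2;54;128;54m[48;2;18;27;37m🬏[38;2;18;27;38m[48;2;17;26;35m🬎[38;2;18;27;38m[48;2;17;26;35m🬎[38;2;18;27;38m[48;2;17;26;35m🬎[38;2;18;27;38m[48;2;17;26;35m🬎[0m
[38;2;16;23;33m[48;2;15;22;30m🬎[38;2;16;23;33m[48;2;15;22;30m🬎[38;2;16;23;33m[48;2;15;22;30m🬎[38;2;17;24;34m[48;2;48;113;48m🬂[38;2;40;92;40m[48;2;14;34;14m🬆[38;2;21;50;21m[48;2;13;24;20m🬂[38;2;18;42;18m[48;2;13;24;20m🬂[38;2;37;84;37m[48;2;14;30;18m🬂[38;2;23;47;32m[48;2;48;111;48m🬑[38;2;49;116;49m[48;2;16;23;32m🬓[38;2;16;23;33m[48;2;15;22;30m🬎[38;2;16;23;33m[48;2;15;22;30m🬎[0m
[38;2;14;19;27m[48;2;13;18;24m🬎[38;2;14;19;27m[48;2;13;18;24m🬎[38;2;40;94;40m[48;2;14;19;26m▐[38;2;46;109;46m[48;2;55;124;55m🬔[38;2;13;22;22m[48;2;49;116;49m🬊[38;2;14;19;27m[48;2;13;18;24m🬎[38;2;14;19;27m[48;2;13;18;24m🬎[38;2;14;19;26m[48;2;57;134;57m🬝[38;2;24;56;24m[48;2;51;121;51m🬀[38;2;44;106;44m[48;2;31;73;31m🬕[38;2;14;19;27m[48;2;13;18;24m🬎[38;2;14;19;27m[48;2;13;18;24m🬎[0m
[38;2;12;15;22m[48;2;11;14;19m🬎[38;2;12;15;22m[48;2;11;14;19m🬎[38;2;19;44;19m[48;2;11;14;20m🬁[38;2;33;78;33m[48;2;13;26;15m🬊[38;2;142;209;142m[48;2;31;72;31m🬁[38;2;48;111;48m[48;2;25;59;25m🬎[38;2;48;113;48m[48;2;25;60;25m🬎[38;2;48;111;48m[48;2;25;60;25m🬆[38;2;37;87;37m[48;2;15;35;15m🬆[38;2;27;65;27m[48;2;11;19;16m🬀[38;2;12;15;22m[48;2;11;14;19m🬎[38;2;12;15;22m[48;2;11;14;19m🬎[0m
[38;2;11;12;17m[48;2;10;10;14m🬂[38;2;11;12;17m[48;2;10;10;14m🬂[38;2;11;12;17m[48;2;10;10;14m🬂[38;2;11;12;17m[48;2;10;10;14m🬂[38;2;11;26;11m[48;2;10;10;14m🬂[38;2;11;26;11m[48;2;10;10;14m🬊[38;2;11;26;11m[48;2;10;10;14m🬎[38;2;11;26;11m[48;2;10;10;14m🬂[38;2;11;26;11m[48;2;10;10;15m🬀[38;2;11;12;17m[48;2;10;10;14m🬂[38;2;11;12;17m[48;2;10;10;14m🬂[38;2;11;12;17m[48;2;10;10;14m🬂[0m
</frame>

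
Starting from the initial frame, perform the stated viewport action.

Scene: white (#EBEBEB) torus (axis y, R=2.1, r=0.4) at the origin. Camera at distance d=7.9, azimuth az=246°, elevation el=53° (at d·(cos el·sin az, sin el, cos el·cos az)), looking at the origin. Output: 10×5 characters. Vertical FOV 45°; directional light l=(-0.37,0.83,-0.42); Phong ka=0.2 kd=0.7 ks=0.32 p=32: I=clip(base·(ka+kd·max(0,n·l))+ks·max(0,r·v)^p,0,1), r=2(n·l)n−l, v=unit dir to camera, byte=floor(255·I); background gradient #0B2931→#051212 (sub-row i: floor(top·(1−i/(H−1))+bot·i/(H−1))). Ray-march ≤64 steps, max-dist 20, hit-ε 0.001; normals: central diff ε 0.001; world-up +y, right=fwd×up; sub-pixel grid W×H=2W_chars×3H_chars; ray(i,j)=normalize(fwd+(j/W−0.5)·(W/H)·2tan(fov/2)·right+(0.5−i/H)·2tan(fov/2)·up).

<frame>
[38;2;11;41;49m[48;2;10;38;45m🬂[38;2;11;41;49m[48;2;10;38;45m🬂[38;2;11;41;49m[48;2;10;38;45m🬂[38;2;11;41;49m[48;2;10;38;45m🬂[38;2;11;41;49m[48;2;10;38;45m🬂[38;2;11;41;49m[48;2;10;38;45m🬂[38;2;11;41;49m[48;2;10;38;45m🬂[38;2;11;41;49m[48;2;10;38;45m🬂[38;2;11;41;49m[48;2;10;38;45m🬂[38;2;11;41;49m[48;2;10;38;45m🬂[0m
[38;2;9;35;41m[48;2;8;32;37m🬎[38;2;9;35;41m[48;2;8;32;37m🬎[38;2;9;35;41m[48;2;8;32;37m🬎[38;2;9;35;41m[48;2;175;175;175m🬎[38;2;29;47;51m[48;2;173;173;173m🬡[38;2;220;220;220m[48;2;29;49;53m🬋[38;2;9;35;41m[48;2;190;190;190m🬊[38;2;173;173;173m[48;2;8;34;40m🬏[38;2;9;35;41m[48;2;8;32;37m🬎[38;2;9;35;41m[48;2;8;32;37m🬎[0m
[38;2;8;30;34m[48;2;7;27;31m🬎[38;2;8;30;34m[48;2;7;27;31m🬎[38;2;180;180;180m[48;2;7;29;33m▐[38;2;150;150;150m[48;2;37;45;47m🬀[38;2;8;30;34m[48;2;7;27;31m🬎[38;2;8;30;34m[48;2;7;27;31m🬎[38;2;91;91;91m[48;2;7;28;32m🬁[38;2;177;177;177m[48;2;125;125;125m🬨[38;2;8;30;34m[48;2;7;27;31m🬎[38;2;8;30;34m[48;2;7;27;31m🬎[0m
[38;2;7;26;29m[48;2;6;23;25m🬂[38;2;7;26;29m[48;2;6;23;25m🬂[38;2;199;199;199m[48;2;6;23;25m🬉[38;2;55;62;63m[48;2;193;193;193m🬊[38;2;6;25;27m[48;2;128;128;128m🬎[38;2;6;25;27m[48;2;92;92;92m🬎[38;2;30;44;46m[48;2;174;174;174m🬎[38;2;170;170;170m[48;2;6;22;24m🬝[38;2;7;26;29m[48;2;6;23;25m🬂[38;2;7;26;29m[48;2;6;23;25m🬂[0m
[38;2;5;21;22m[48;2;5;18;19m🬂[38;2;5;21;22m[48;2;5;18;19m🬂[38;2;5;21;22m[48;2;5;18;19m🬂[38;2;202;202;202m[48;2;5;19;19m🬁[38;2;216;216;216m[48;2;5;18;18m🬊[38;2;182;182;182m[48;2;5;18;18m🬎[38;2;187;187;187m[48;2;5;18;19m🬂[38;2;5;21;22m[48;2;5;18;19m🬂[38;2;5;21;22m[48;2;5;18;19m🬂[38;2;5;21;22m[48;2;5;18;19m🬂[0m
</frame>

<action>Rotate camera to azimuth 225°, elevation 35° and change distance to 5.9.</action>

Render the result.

<frame>
[38;2;11;41;49m[48;2;10;38;45m🬂[38;2;11;41;49m[48;2;10;38;45m🬂[38;2;11;41;49m[48;2;10;38;45m🬂[38;2;11;41;49m[48;2;10;38;45m🬂[38;2;11;41;49m[48;2;10;38;45m🬂[38;2;11;41;49m[48;2;10;38;45m🬂[38;2;11;41;49m[48;2;10;38;45m🬂[38;2;11;41;49m[48;2;10;38;45m🬂[38;2;11;41;49m[48;2;10;38;45m🬂[38;2;11;41;49m[48;2;10;38;45m🬂[0m
[38;2;9;35;41m[48;2;8;32;37m🬎[38;2;9;35;41m[48;2;8;32;37m🬎[38;2;8;34;40m[48;2;187;187;187m🬝[38;2;9;35;41m[48;2;181;181;181m🬎[38;2;9;36;42m[48;2;179;179;179m🬂[38;2;9;36;42m[48;2;180;180;180m🬂[38;2;183;183;183m[48;2;9;35;41m🬱[38;2;9;35;41m[48;2;190;190;190m🬎[38;2;9;35;41m[48;2;8;32;37m🬎[38;2;9;35;41m[48;2;8;32;37m🬎[0m
[38;2;8;30;34m[48;2;7;27;31m🬎[38;2;8;30;34m[48;2;176;176;176m🬆[38;2;150;150;150m[48;2;35;45;47m🬕[38;2;106;106;106m[48;2;15;31;35m🬀[38;2;8;30;34m[48;2;7;27;31m🬎[38;2;8;30;34m[48;2;7;27;31m🬎[38;2;47;47;47m[48;2;7;28;32m🬁[38;2;137;137;137m[48;2;24;39;42m🬂[38;2;166;166;166m[48;2;8;31;35m🬺[38;2;154;154;154m[48;2;7;29;33m🬏[0m
[38;2;7;26;29m[48;2;6;23;25m🬂[38;2;176;176;176m[48;2;6;22;24m🬬[38;2;7;26;29m[48;2;183;183;183m🬁[38;2;6;25;27m[48;2;182;182;182m🬎[38;2;6;25;27m[48;2;138;138;138m🬎[38;2;6;25;27m[48;2;119;119;119m🬎[38;2;6;25;27m[48;2;161;161;161m🬎[38;2;6;25;28m[48;2;185;185;185m🬆[38;2;167;167;167m[48;2;193;193;193m🬟[38;2;147;147;147m[48;2;6;23;25m🬄[0m
[38;2;5;21;22m[48;2;5;18;19m🬂[38;2;5;21;22m[48;2;5;18;19m🬂[38;2;177;177;177m[48;2;5;18;18m🬊[38;2;184;184;184m[48;2;5;18;18m🬬[38;2;206;206;206m[48;2;153;153;153m🬎[38;2;207;207;207m[48;2;160;160;160m🬎[38;2;202;202;202m[48;2;132;132;132m🬎[38;2;182;182;182m[48;2;5;18;18m🬎[38;2;173;173;173m[48;2;5;19;19m🬀[38;2;5;21;22m[48;2;5;18;19m🬂[0m
</frame>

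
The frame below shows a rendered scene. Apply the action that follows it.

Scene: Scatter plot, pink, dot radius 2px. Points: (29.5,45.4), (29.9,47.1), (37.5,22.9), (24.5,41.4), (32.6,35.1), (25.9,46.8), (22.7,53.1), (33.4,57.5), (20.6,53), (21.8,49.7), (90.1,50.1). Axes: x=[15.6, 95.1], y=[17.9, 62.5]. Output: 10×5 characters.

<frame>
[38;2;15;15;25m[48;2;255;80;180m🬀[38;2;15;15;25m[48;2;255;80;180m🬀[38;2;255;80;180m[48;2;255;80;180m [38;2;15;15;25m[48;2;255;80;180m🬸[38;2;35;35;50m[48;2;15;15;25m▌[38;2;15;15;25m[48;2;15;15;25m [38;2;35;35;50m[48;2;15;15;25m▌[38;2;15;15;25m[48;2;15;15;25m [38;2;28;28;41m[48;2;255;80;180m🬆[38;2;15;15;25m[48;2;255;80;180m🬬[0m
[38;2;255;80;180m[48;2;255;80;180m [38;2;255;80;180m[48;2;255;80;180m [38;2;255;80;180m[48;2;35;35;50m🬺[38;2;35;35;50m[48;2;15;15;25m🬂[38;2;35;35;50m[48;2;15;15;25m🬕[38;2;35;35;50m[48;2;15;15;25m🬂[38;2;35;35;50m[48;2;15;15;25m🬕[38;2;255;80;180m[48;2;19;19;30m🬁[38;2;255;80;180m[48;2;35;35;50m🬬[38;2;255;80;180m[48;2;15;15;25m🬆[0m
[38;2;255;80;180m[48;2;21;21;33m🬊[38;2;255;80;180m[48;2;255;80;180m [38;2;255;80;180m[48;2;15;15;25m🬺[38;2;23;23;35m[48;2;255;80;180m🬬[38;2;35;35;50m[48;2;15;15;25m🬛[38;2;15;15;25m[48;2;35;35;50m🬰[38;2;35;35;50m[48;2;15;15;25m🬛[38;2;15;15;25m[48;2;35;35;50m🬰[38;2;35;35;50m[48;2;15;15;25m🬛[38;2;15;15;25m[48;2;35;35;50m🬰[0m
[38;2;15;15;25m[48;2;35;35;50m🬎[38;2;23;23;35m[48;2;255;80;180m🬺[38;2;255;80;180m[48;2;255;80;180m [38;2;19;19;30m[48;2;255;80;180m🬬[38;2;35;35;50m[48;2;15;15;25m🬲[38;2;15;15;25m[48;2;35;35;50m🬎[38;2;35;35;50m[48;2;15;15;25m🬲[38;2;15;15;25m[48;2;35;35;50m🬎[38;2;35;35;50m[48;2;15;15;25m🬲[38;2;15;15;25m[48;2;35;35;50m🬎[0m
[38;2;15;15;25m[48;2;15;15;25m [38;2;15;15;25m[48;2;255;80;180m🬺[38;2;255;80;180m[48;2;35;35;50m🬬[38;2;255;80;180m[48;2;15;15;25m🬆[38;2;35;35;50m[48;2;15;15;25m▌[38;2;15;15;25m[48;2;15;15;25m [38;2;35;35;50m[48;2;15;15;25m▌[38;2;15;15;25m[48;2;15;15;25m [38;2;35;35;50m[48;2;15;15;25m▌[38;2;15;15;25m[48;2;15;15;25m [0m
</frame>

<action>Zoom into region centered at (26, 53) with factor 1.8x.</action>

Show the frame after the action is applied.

<frame>
[38;2;15;15;25m[48;2;15;15;25m [38;2;15;15;25m[48;2;15;15;25m [38;2;35;35;50m[48;2;15;15;25m▌[38;2;15;15;25m[48;2;15;15;25m [38;2;35;35;50m[48;2;15;15;25m▌[38;2;15;15;25m[48;2;15;15;25m [38;2;23;23;35m[48;2;255;80;180m🬬[38;2;15;15;25m[48;2;15;15;25m [38;2;35;35;50m[48;2;15;15;25m▌[38;2;15;15;25m[48;2;15;15;25m [0m
[38;2;35;35;50m[48;2;15;15;25m🬂[38;2;35;35;50m[48;2;15;15;25m🬂[38;2;35;35;50m[48;2;15;15;25m🬕[38;2;28;28;41m[48;2;255;80;180m🬆[38;2;255;80;180m[48;2;28;28;41m🬱[38;2;255;80;180m[48;2;25;25;37m🬫[38;2;255;80;180m[48;2;255;80;180m [38;2;255;80;180m[48;2;23;23;35m🬃[38;2;35;35;50m[48;2;15;15;25m🬕[38;2;35;35;50m[48;2;15;15;25m🬂[0m
[38;2;15;15;25m[48;2;35;35;50m🬰[38;2;15;15;25m[48;2;35;35;50m🬰[38;2;35;35;50m[48;2;255;80;180m🬛[38;2;255;80;180m[48;2;255;80;180m [38;2;255;80;180m[48;2;255;80;180m [38;2;255;80;180m[48;2;25;25;37m🬟[38;2;255;80;180m[48;2;27;27;40m🬀[38;2;15;15;25m[48;2;35;35;50m🬰[38;2;35;35;50m[48;2;15;15;25m🬛[38;2;15;15;25m[48;2;35;35;50m🬰[0m
[38;2;15;15;25m[48;2;35;35;50m🬎[38;2;15;15;25m[48;2;35;35;50m🬎[38;2;35;35;50m[48;2;15;15;25m🬲[38;2;255;80;180m[48;2;28;28;41m🬊[38;2;255;80;180m[48;2;255;80;180m [38;2;255;80;180m[48;2;255;80;180m [38;2;255;80;180m[48;2;15;15;25m🬺[38;2;15;15;25m[48;2;35;35;50m🬎[38;2;35;35;50m[48;2;15;15;25m🬲[38;2;15;15;25m[48;2;35;35;50m🬎[0m
[38;2;15;15;25m[48;2;15;15;25m [38;2;15;15;25m[48;2;15;15;25m [38;2;35;35;50m[48;2;15;15;25m▌[38;2;15;15;25m[48;2;255;80;180m🬐[38;2;255;80;180m[48;2;255;80;180m [38;2;255;80;180m[48;2;15;15;25m🬎[38;2;255;80;180m[48;2;23;23;35m🬀[38;2;15;15;25m[48;2;15;15;25m [38;2;35;35;50m[48;2;15;15;25m▌[38;2;15;15;25m[48;2;15;15;25m [0m
</frame>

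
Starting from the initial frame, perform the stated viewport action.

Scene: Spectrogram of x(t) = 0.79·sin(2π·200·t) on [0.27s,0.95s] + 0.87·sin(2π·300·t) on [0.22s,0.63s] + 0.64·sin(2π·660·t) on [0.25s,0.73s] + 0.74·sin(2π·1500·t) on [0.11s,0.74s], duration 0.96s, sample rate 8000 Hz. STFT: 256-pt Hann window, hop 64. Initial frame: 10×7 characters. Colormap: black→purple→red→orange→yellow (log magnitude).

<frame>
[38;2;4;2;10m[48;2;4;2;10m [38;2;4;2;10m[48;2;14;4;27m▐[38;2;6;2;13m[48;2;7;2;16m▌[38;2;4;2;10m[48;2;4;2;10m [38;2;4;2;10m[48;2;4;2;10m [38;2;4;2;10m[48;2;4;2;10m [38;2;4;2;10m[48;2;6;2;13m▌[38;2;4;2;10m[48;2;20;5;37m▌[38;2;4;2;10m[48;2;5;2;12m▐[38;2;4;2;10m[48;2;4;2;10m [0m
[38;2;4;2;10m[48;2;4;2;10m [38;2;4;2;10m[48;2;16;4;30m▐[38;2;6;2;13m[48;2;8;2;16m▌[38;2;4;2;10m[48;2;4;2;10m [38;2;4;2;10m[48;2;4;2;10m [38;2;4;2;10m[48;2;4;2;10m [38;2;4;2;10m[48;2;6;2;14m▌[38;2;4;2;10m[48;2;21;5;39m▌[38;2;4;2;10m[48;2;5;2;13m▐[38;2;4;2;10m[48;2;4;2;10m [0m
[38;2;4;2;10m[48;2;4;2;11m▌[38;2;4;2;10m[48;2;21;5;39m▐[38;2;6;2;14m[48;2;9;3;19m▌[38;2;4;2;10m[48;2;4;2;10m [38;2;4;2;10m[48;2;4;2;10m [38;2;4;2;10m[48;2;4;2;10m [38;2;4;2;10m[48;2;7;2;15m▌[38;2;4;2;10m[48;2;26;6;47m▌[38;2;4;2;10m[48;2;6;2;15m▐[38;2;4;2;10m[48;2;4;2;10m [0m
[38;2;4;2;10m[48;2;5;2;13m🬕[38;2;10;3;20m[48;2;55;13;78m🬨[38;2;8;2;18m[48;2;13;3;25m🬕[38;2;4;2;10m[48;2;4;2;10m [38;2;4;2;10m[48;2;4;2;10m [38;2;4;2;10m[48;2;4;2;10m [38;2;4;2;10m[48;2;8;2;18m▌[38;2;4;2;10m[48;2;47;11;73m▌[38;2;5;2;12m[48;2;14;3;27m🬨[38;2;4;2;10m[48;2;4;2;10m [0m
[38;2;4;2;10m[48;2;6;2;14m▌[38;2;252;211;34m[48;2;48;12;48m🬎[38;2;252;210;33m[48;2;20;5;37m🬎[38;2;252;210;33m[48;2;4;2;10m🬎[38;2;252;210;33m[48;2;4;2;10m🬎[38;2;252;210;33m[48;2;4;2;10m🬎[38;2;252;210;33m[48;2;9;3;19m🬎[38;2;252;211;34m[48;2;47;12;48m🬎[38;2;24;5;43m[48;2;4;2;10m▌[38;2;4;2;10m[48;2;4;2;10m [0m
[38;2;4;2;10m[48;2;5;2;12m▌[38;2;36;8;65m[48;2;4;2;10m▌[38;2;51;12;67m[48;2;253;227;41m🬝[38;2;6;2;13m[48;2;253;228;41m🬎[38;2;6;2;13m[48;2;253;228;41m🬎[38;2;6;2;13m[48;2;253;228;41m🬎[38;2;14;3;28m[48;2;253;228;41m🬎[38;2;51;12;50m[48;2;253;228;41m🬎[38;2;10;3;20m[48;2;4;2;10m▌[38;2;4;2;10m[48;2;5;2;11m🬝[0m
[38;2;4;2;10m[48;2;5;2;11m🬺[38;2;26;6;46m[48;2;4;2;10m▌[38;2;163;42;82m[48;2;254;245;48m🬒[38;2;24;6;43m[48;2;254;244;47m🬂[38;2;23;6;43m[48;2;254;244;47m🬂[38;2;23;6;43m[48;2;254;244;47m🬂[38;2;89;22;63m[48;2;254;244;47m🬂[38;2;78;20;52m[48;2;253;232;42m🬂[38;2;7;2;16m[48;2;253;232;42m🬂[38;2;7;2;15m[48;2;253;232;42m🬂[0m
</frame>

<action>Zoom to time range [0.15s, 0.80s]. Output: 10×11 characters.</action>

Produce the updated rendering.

<frame>
[38;2;4;2;10m[48;2;5;2;12m▌[38;2;7;2;15m[48;2;7;2;15m [38;2;4;2;10m[48;2;4;2;10m [38;2;4;2;10m[48;2;4;2;10m [38;2;4;2;10m[48;2;4;2;10m [38;2;4;2;10m[48;2;4;2;10m [38;2;4;2;10m[48;2;4;2;10m [38;2;4;2;10m[48;2;6;2;14m▌[38;2;4;2;10m[48;2;4;2;10m [38;2;7;2;16m[48;2;19;5;36m▐[0m
[38;2;4;2;10m[48;2;5;2;12m▌[38;2;7;2;15m[48;2;7;2;16m🬆[38;2;4;2;10m[48;2;4;2;10m [38;2;4;2;10m[48;2;4;2;10m [38;2;4;2;10m[48;2;4;2;10m [38;2;4;2;10m[48;2;4;2;10m [38;2;4;2;10m[48;2;4;2;10m [38;2;4;2;10m[48;2;6;2;14m▌[38;2;4;2;10m[48;2;4;2;10m [38;2;7;2;16m[48;2;20;5;37m▐[0m
[38;2;4;2;10m[48;2;5;2;13m▌[38;2;7;2;16m[48;2;8;2;16m🬎[38;2;4;2;10m[48;2;4;2;10m [38;2;4;2;10m[48;2;4;2;10m [38;2;4;2;10m[48;2;4;2;10m [38;2;4;2;10m[48;2;4;2;10m [38;2;4;2;10m[48;2;4;2;10m [38;2;4;2;10m[48;2;6;2;14m▌[38;2;4;2;10m[48;2;4;2;10m [38;2;8;2;17m[48;2;21;5;39m▐[0m
[38;2;4;2;10m[48;2;6;2;13m▌[38;2;8;2;17m[48;2;8;3;18m🬝[38;2;4;2;10m[48;2;4;2;10m [38;2;4;2;10m[48;2;4;2;10m [38;2;4;2;10m[48;2;4;2;10m [38;2;4;2;10m[48;2;4;2;10m [38;2;4;2;10m[48;2;4;2;10m [38;2;4;2;10m[48;2;7;2;15m▌[38;2;4;2;10m[48;2;4;2;10m [38;2;23;6;42m[48;2;9;3;18m▌[0m
[38;2;4;2;10m[48;2;6;2;14m▌[38;2;9;3;18m[48;2;10;3;20m🬎[38;2;4;2;10m[48;2;4;2;10m [38;2;4;2;10m[48;2;4;2;10m [38;2;4;2;10m[48;2;4;2;10m [38;2;4;2;10m[48;2;4;2;10m [38;2;4;2;10m[48;2;4;2;10m [38;2;4;2;10m[48;2;7;2;16m▌[38;2;4;2;10m[48;2;4;2;10m [38;2;11;3;22m[48;2;28;6;50m▐[0m
[38;2;4;2;10m[48;2;7;2;15m▌[38;2;10;3;21m[48;2;12;3;23m🬎[38;2;4;2;10m[48;2;4;2;10m [38;2;4;2;10m[48;2;4;2;10m [38;2;4;2;10m[48;2;4;2;10m [38;2;4;2;10m[48;2;4;2;10m [38;2;4;2;10m[48;2;4;2;10m [38;2;4;2;10m[48;2;8;2;18m▌[38;2;4;2;10m[48;2;4;2;10m [38;2;16;4;32m[48;2;37;8;65m▐[0m
[38;2;6;2;14m[48;2;254;243;47m🬎[38;2;13;3;26m[48;2;254;243;47m🬎[38;2;4;2;10m[48;2;254;243;47m🬎[38;2;4;2;10m[48;2;254;243;47m🬎[38;2;4;2;10m[48;2;254;243;47m🬎[38;2;4;2;10m[48;2;254;243;47m🬎[38;2;4;2;10m[48;2;254;243;47m🬎[38;2;7;2;15m[48;2;254;243;47m🬎[38;2;4;2;10m[48;2;254;243;47m🬎[38;2;76;18;78m[48;2;254;243;47m🬬[0m
[38;2;4;2;11m[48;2;11;3;23m▌[38;2;20;5;37m[48;2;27;6;49m🬎[38;2;6;2;14m[48;2;4;2;10m🬂[38;2;6;2;14m[48;2;4;2;10m🬂[38;2;6;2;14m[48;2;4;2;10m🬂[38;2;6;2;14m[48;2;4;2;10m🬂[38;2;6;2;14m[48;2;4;2;10m🬂[38;2;4;2;11m[48;2;15;3;28m▌[38;2;6;2;14m[48;2;4;2;10m🬂[38;2;219;90;53m[48;2;51;12;73m🬀[0m
[38;2;4;2;10m[48;2;18;5;34m▌[38;2;39;9;70m[48;2;146;37;83m🬎[38;2;4;2;10m[48;2;15;4;28m🬎[38;2;4;2;10m[48;2;14;4;28m🬎[38;2;4;2;10m[48;2;14;4;28m🬎[38;2;4;2;10m[48;2;14;4;28m🬎[38;2;4;2;10m[48;2;14;4;28m🬎[38;2;10;3;21m[48;2;30;7;54m🬕[38;2;4;2;10m[48;2;15;4;28m🬎[38;2;124;31;84m[48;2;25;6;46m🬓[0m
[38;2;18;4;34m[48;2;181;47;81m🬝[38;2;238;163;43m[48;2;179;49;78m🬂[38;2;253;228;41m[48;2;38;8;67m🬂[38;2;253;228;41m[48;2;38;8;66m🬂[38;2;253;228;41m[48;2;38;8;67m🬂[38;2;253;228;41m[48;2;38;8;66m🬂[38;2;253;228;41m[48;2;37;8;66m🬂[38;2;238;175;49m[48;2;50;11;74m🬡[38;2;253;228;41m[48;2;17;4;32m🬂[38;2;228;143;57m[48;2;23;6;41m🬄[0m
[38;2;4;2;10m[48;2;173;53;74m▌[38;2;254;244;47m[48;2;185;54;75m🬊[38;2;254;244;47m[48;2;23;6;42m🬎[38;2;254;244;47m[48;2;23;6;42m🬎[38;2;254;244;47m[48;2;23;6;42m🬎[38;2;254;244;47m[48;2;23;6;42m🬎[38;2;254;244;47m[48;2;23;6;42m🬎[38;2;254;243;46m[48;2;86;22;62m🬎[38;2;254;239;45m[48;2;110;28;59m🬋[38;2;254;239;45m[48;2;114;30;64m🬋[0m
</frame>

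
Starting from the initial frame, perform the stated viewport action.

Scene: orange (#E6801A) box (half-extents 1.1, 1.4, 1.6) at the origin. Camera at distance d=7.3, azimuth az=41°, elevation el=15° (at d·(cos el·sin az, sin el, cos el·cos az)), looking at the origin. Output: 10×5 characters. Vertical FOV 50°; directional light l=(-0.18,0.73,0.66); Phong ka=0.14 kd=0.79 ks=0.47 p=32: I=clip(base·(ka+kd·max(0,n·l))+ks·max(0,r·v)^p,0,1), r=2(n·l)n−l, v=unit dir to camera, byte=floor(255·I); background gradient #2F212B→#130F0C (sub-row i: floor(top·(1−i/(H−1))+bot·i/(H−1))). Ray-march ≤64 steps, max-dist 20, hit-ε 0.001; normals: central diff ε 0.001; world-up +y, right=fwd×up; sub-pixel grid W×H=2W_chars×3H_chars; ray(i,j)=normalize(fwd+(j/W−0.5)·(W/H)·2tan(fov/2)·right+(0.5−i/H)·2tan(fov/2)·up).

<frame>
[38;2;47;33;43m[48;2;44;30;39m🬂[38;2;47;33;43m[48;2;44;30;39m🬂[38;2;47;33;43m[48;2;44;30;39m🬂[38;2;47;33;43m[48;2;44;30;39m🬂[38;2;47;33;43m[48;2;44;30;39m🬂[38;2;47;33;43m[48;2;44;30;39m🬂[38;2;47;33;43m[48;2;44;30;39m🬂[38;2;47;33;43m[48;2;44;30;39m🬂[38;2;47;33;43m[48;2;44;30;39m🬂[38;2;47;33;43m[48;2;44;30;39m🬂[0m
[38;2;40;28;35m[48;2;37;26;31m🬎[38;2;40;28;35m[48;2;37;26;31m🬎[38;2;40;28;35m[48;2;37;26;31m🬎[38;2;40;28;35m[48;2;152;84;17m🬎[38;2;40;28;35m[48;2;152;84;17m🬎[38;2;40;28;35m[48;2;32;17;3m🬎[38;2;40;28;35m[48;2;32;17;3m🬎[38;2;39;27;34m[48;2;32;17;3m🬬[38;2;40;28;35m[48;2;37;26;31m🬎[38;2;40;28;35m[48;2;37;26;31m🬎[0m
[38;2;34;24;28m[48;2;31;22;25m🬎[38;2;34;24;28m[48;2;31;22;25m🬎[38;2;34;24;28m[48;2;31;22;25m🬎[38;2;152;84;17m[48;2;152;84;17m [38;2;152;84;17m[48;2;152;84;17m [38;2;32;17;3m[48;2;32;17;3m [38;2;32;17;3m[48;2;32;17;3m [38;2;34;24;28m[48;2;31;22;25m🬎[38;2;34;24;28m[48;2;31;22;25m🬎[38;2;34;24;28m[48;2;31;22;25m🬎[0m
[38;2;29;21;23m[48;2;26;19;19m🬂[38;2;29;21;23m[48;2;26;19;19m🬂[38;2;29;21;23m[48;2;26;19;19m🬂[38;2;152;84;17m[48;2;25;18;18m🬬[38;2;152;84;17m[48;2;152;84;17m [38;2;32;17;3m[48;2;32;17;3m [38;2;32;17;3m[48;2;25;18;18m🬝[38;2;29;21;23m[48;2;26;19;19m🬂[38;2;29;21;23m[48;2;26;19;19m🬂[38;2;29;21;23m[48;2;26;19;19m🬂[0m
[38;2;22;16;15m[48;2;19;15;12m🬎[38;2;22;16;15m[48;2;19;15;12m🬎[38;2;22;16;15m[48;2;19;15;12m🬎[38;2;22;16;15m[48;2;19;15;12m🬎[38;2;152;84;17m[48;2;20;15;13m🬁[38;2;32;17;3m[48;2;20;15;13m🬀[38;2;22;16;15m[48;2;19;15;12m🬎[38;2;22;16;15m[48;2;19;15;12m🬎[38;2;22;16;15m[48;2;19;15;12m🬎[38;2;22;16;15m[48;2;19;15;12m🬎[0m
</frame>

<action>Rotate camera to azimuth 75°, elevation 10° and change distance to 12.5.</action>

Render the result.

<frame>
[38;2;47;33;43m[48;2;44;30;39m🬂[38;2;47;33;43m[48;2;44;30;39m🬂[38;2;47;33;43m[48;2;44;30;39m🬂[38;2;47;33;43m[48;2;44;30;39m🬂[38;2;47;33;43m[48;2;44;30;39m🬂[38;2;47;33;43m[48;2;44;30;39m🬂[38;2;47;33;43m[48;2;44;30;39m🬂[38;2;47;33;43m[48;2;44;30;39m🬂[38;2;47;33;43m[48;2;44;30;39m🬂[38;2;47;33;43m[48;2;44;30;39m🬂[0m
[38;2;40;28;35m[48;2;37;26;31m🬎[38;2;40;28;35m[48;2;37;26;31m🬎[38;2;40;28;35m[48;2;37;26;31m🬎[38;2;40;28;35m[48;2;37;26;31m🬎[38;2;40;28;35m[48;2;37;26;31m🬎[38;2;40;28;35m[48;2;37;26;31m🬎[38;2;40;28;35m[48;2;37;26;31m🬎[38;2;40;28;35m[48;2;37;26;31m🬎[38;2;40;28;35m[48;2;37;26;31m🬎[38;2;40;28;35m[48;2;37;26;31m🬎[0m
[38;2;34;24;28m[48;2;31;22;25m🬎[38;2;34;24;28m[48;2;31;22;25m🬎[38;2;34;24;28m[48;2;31;22;25m🬎[38;2;34;24;28m[48;2;31;22;25m🬎[38;2;152;84;17m[48;2;32;17;3m▌[38;2;32;17;3m[48;2;32;17;3m [38;2;32;17;3m[48;2;33;23;27m▌[38;2;34;24;28m[48;2;31;22;25m🬎[38;2;34;24;28m[48;2;31;22;25m🬎[38;2;34;24;28m[48;2;31;22;25m🬎[0m
[38;2;29;21;23m[48;2;26;19;19m🬂[38;2;29;21;23m[48;2;26;19;19m🬂[38;2;29;21;23m[48;2;26;19;19m🬂[38;2;29;21;23m[48;2;26;19;19m🬂[38;2;152;84;17m[48;2;27;18;15m🬀[38;2;32;17;3m[48;2;26;19;19m🬂[38;2;32;17;3m[48;2;26;19;19m🬀[38;2;29;21;23m[48;2;26;19;19m🬂[38;2;29;21;23m[48;2;26;19;19m🬂[38;2;29;21;23m[48;2;26;19;19m🬂[0m
[38;2;22;16;15m[48;2;19;15;12m🬎[38;2;22;16;15m[48;2;19;15;12m🬎[38;2;22;16;15m[48;2;19;15;12m🬎[38;2;22;16;15m[48;2;19;15;12m🬎[38;2;22;16;15m[48;2;19;15;12m🬎[38;2;22;16;15m[48;2;19;15;12m🬎[38;2;22;16;15m[48;2;19;15;12m🬎[38;2;22;16;15m[48;2;19;15;12m🬎[38;2;22;16;15m[48;2;19;15;12m🬎[38;2;22;16;15m[48;2;19;15;12m🬎[0m
</frame>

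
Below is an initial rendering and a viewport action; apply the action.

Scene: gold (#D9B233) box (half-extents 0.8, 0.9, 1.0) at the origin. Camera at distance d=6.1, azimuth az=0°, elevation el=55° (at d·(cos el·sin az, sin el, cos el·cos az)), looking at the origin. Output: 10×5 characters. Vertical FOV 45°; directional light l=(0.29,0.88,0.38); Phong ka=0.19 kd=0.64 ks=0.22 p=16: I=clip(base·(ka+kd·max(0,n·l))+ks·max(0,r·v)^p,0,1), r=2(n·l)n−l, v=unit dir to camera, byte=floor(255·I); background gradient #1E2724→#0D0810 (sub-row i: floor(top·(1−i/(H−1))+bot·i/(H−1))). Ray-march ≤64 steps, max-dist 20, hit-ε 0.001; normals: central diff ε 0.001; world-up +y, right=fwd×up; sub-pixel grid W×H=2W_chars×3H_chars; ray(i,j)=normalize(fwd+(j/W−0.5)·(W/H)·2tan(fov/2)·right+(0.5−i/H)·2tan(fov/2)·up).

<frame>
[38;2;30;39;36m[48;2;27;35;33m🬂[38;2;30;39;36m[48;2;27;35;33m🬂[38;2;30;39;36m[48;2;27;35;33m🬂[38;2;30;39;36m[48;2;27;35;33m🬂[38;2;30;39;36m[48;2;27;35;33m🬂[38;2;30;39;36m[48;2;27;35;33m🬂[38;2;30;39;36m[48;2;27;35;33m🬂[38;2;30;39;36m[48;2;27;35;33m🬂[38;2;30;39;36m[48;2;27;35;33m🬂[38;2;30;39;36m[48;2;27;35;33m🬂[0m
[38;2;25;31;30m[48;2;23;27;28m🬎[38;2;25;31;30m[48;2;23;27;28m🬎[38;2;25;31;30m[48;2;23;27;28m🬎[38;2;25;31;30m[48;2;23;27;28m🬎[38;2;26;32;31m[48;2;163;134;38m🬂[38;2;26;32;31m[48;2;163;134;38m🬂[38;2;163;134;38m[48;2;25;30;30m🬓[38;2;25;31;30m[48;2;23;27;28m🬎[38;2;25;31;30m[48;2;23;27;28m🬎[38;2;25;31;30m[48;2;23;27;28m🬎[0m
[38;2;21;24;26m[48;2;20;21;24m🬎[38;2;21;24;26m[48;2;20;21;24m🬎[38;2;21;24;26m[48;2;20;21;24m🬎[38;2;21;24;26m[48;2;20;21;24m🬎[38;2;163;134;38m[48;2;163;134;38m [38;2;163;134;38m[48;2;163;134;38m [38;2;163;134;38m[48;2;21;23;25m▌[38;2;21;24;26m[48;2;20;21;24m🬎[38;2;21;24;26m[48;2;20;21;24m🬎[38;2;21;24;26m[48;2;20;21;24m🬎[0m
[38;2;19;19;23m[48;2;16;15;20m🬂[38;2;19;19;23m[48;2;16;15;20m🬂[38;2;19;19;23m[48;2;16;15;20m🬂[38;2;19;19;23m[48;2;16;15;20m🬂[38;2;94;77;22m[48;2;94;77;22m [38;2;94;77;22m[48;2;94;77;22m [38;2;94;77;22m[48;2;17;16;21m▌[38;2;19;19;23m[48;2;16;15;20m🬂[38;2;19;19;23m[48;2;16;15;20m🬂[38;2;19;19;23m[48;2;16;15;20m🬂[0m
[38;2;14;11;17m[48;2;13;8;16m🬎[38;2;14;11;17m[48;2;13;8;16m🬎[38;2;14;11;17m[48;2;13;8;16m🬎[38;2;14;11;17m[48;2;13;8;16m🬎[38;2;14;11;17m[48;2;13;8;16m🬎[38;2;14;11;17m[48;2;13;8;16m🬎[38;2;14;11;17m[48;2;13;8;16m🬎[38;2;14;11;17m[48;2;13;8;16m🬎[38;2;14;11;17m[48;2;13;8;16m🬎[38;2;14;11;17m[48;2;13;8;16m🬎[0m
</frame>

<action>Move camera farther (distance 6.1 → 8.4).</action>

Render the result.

<frame>
[38;2;30;39;36m[48;2;27;35;33m🬂[38;2;30;39;36m[48;2;27;35;33m🬂[38;2;30;39;36m[48;2;27;35;33m🬂[38;2;30;39;36m[48;2;27;35;33m🬂[38;2;30;39;36m[48;2;27;35;33m🬂[38;2;30;39;36m[48;2;27;35;33m🬂[38;2;30;39;36m[48;2;27;35;33m🬂[38;2;30;39;36m[48;2;27;35;33m🬂[38;2;30;39;36m[48;2;27;35;33m🬂[38;2;30;39;36m[48;2;27;35;33m🬂[0m
[38;2;25;31;30m[48;2;23;27;28m🬎[38;2;25;31;30m[48;2;23;27;28m🬎[38;2;25;31;30m[48;2;23;27;28m🬎[38;2;25;31;30m[48;2;23;27;28m🬎[38;2;25;30;30m[48;2;163;134;38m🬝[38;2;25;31;30m[48;2;163;134;38m🬎[38;2;25;31;30m[48;2;23;27;28m🬎[38;2;25;31;30m[48;2;23;27;28m🬎[38;2;25;31;30m[48;2;23;27;28m🬎[38;2;25;31;30m[48;2;23;27;28m🬎[0m
[38;2;21;24;26m[48;2;20;21;24m🬎[38;2;21;24;26m[48;2;20;21;24m🬎[38;2;21;24;26m[48;2;20;21;24m🬎[38;2;21;24;26m[48;2;20;21;24m🬎[38;2;163;134;38m[48;2;21;24;26m🬷[38;2;163;134;38m[48;2;163;134;38m [38;2;163;134;38m[48;2;21;23;26m🬏[38;2;21;24;26m[48;2;20;21;24m🬎[38;2;21;24;26m[48;2;20;21;24m🬎[38;2;21;24;26m[48;2;20;21;24m🬎[0m
[38;2;19;19;23m[48;2;16;15;20m🬂[38;2;19;19;23m[48;2;16;15;20m🬂[38;2;19;19;23m[48;2;16;15;20m🬂[38;2;19;19;23m[48;2;16;15;20m🬂[38;2;94;77;22m[48;2;17;15;21m🬉[38;2;94;77;22m[48;2;16;14;20m🬎[38;2;19;19;23m[48;2;16;15;20m🬂[38;2;19;19;23m[48;2;16;15;20m🬂[38;2;19;19;23m[48;2;16;15;20m🬂[38;2;19;19;23m[48;2;16;15;20m🬂[0m
[38;2;14;11;17m[48;2;13;8;16m🬎[38;2;14;11;17m[48;2;13;8;16m🬎[38;2;14;11;17m[48;2;13;8;16m🬎[38;2;14;11;17m[48;2;13;8;16m🬎[38;2;14;11;17m[48;2;13;8;16m🬎[38;2;14;11;17m[48;2;13;8;16m🬎[38;2;14;11;17m[48;2;13;8;16m🬎[38;2;14;11;17m[48;2;13;8;16m🬎[38;2;14;11;17m[48;2;13;8;16m🬎[38;2;14;11;17m[48;2;13;8;16m🬎[0m
</frame>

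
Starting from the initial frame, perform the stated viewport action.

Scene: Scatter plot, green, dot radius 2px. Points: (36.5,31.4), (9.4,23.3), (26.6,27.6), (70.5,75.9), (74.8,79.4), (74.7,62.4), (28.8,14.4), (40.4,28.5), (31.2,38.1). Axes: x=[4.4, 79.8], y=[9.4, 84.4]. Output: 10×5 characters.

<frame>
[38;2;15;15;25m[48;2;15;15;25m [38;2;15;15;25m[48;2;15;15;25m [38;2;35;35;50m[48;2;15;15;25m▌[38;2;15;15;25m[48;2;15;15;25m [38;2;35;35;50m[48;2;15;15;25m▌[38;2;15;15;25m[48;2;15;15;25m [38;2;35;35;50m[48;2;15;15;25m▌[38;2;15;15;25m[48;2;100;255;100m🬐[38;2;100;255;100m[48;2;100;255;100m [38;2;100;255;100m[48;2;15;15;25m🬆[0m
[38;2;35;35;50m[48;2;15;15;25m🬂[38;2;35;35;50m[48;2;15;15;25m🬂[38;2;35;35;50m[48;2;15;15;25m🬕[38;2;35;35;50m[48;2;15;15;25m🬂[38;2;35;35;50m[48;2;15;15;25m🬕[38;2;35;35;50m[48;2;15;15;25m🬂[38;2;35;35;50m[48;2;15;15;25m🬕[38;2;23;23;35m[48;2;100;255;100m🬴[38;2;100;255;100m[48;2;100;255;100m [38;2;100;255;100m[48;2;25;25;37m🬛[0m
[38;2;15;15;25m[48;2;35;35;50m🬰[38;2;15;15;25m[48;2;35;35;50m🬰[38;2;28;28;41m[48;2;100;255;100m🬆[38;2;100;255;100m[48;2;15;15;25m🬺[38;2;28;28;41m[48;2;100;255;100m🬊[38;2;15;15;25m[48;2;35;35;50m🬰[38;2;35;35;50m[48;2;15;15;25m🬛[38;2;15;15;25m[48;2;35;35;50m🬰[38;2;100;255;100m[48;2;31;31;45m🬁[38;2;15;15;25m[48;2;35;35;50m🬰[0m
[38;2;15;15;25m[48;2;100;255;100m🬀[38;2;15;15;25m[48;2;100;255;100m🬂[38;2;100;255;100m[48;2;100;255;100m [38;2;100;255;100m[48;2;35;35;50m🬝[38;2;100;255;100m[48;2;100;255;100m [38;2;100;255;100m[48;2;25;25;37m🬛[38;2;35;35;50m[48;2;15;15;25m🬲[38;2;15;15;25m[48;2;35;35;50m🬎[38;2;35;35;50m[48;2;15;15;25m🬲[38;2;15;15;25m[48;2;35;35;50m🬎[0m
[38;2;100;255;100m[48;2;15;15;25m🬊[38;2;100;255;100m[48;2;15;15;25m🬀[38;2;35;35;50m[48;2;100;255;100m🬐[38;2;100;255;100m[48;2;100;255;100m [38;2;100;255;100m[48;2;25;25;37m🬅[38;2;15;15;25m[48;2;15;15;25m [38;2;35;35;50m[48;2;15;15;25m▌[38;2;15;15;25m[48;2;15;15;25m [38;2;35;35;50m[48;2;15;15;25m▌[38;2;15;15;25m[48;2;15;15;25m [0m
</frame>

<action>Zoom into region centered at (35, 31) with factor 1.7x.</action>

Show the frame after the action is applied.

<frame>
[38;2;15;15;25m[48;2;15;15;25m [38;2;15;15;25m[48;2;15;15;25m [38;2;35;35;50m[48;2;15;15;25m▌[38;2;15;15;25m[48;2;100;255;100m🬝[38;2;35;35;50m[48;2;15;15;25m▌[38;2;15;15;25m[48;2;15;15;25m [38;2;35;35;50m[48;2;15;15;25m▌[38;2;15;15;25m[48;2;15;15;25m [38;2;35;35;50m[48;2;15;15;25m▌[38;2;15;15;25m[48;2;15;15;25m [0m
[38;2;35;35;50m[48;2;15;15;25m🬂[38;2;35;35;50m[48;2;15;15;25m🬂[38;2;100;255;100m[48;2;31;31;45m🬇[38;2;100;255;100m[48;2;100;255;100m [38;2;100;255;100m[48;2;35;35;50m🬺[38;2;100;255;100m[48;2;28;28;41m🬱[38;2;35;35;50m[48;2;15;15;25m🬕[38;2;35;35;50m[48;2;15;15;25m🬂[38;2;35;35;50m[48;2;15;15;25m🬕[38;2;35;35;50m[48;2;15;15;25m🬂[0m
[38;2;15;15;25m[48;2;35;35;50m🬰[38;2;23;23;35m[48;2;100;255;100m🬝[38;2;35;35;50m[48;2;100;255;100m🬀[38;2;25;25;37m[48;2;100;255;100m🬈[38;2;100;255;100m[48;2;28;28;41m🬊[38;2;100;255;100m[48;2;100;255;100m [38;2;100;255;100m[48;2;15;15;25m🬛[38;2;15;15;25m[48;2;35;35;50m🬰[38;2;35;35;50m[48;2;15;15;25m🬛[38;2;15;15;25m[48;2;35;35;50m🬰[0m
[38;2;15;15;25m[48;2;35;35;50m🬎[38;2;15;15;25m[48;2;35;35;50m🬎[38;2;100;255;100m[48;2;35;35;50m🬨[38;2;100;255;100m[48;2;15;15;25m🬲[38;2;35;35;50m[48;2;15;15;25m🬲[38;2;23;23;35m[48;2;100;255;100m🬺[38;2;35;35;50m[48;2;15;15;25m🬲[38;2;15;15;25m[48;2;35;35;50m🬎[38;2;35;35;50m[48;2;15;15;25m🬲[38;2;15;15;25m[48;2;35;35;50m🬎[0m
[38;2;15;15;25m[48;2;15;15;25m [38;2;15;15;25m[48;2;15;15;25m [38;2;100;255;100m[48;2;28;28;41m🬊[38;2;100;255;100m[48;2;15;15;25m🬝[38;2;100;255;100m[48;2;23;23;35m🬀[38;2;15;15;25m[48;2;15;15;25m [38;2;35;35;50m[48;2;15;15;25m▌[38;2;15;15;25m[48;2;15;15;25m [38;2;35;35;50m[48;2;15;15;25m▌[38;2;15;15;25m[48;2;15;15;25m [0m
</frame>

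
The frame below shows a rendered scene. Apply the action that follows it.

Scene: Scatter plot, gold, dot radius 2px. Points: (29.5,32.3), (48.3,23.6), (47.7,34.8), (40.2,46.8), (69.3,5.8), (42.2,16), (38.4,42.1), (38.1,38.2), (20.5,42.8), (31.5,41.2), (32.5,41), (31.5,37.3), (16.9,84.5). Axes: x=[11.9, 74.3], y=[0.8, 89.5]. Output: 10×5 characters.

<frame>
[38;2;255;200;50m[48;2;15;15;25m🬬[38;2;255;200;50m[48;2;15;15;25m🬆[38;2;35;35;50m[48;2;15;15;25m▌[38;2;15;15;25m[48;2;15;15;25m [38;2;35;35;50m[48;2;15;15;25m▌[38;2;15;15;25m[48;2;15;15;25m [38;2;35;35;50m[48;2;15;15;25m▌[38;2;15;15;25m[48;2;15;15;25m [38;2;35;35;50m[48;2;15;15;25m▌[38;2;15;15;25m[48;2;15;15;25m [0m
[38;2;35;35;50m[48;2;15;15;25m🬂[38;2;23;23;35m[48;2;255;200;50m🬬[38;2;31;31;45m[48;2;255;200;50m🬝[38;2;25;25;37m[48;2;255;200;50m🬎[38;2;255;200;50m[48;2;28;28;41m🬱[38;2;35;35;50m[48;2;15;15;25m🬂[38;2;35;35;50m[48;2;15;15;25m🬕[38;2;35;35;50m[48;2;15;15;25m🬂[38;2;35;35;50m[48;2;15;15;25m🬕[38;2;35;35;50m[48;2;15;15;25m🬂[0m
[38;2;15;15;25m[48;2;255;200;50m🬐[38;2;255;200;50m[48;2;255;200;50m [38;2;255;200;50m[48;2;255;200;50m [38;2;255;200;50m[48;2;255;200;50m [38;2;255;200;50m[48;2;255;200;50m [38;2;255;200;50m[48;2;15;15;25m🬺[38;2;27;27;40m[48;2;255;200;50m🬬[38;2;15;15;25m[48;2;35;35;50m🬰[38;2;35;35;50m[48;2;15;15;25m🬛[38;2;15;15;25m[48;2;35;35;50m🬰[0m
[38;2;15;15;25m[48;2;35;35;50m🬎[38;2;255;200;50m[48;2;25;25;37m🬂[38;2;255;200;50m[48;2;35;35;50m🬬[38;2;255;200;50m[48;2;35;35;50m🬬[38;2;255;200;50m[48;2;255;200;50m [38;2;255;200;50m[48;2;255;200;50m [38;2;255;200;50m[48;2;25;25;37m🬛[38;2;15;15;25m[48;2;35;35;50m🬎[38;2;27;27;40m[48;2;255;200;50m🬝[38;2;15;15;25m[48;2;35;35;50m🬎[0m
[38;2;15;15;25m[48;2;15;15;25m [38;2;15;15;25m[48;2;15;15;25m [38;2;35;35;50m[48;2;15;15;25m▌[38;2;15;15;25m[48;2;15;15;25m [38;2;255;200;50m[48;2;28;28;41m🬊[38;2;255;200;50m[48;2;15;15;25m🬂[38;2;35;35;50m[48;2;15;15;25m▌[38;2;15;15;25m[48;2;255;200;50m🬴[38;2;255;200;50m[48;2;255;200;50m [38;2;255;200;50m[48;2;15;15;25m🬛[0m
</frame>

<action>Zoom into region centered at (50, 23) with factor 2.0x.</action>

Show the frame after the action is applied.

<frame>
[38;2;255;200;50m[48;2;15;15;25m🬸[38;2;255;200;50m[48;2;255;200;50m [38;2;255;200;50m[48;2;15;15;25m🬕[38;2;15;15;25m[48;2;255;200;50m🬝[38;2;21;21;33m[48;2;255;200;50m🬊[38;2;15;15;25m[48;2;15;15;25m [38;2;35;35;50m[48;2;15;15;25m▌[38;2;15;15;25m[48;2;15;15;25m [38;2;35;35;50m[48;2;15;15;25m▌[38;2;15;15;25m[48;2;15;15;25m [0m
[38;2;255;200;50m[48;2;19;19;30m🬁[38;2;255;200;50m[48;2;15;15;25m🬆[38;2;35;35;50m[48;2;15;15;25m🬕[38;2;255;200;50m[48;2;15;15;25m🬨[38;2;255;200;50m[48;2;255;200;50m [38;2;255;200;50m[48;2;19;19;30m🬀[38;2;35;35;50m[48;2;15;15;25m🬕[38;2;35;35;50m[48;2;15;15;25m🬂[38;2;35;35;50m[48;2;15;15;25m🬕[38;2;35;35;50m[48;2;15;15;25m🬂[0m
[38;2;15;15;25m[48;2;35;35;50m🬰[38;2;23;23;35m[48;2;255;200;50m🬝[38;2;28;28;41m[48;2;255;200;50m🬊[38;2;255;200;50m[48;2;21;21;33m🬊[38;2;255;200;50m[48;2;15;15;25m🬝[38;2;255;200;50m[48;2;23;23;35m🬀[38;2;35;35;50m[48;2;15;15;25m🬛[38;2;15;15;25m[48;2;35;35;50m🬰[38;2;35;35;50m[48;2;15;15;25m🬛[38;2;15;15;25m[48;2;35;35;50m🬰[0m
[38;2;15;15;25m[48;2;35;35;50m🬎[38;2;255;200;50m[48;2;28;28;41m🬊[38;2;255;200;50m[48;2;35;35;50m🬝[38;2;255;200;50m[48;2;23;23;35m🬀[38;2;35;35;50m[48;2;15;15;25m🬲[38;2;15;15;25m[48;2;35;35;50m🬎[38;2;35;35;50m[48;2;15;15;25m🬲[38;2;15;15;25m[48;2;35;35;50m🬎[38;2;35;35;50m[48;2;15;15;25m🬲[38;2;15;15;25m[48;2;35;35;50m🬎[0m
[38;2;15;15;25m[48;2;15;15;25m [38;2;15;15;25m[48;2;15;15;25m [38;2;35;35;50m[48;2;15;15;25m▌[38;2;15;15;25m[48;2;15;15;25m [38;2;35;35;50m[48;2;15;15;25m▌[38;2;15;15;25m[48;2;15;15;25m [38;2;35;35;50m[48;2;15;15;25m▌[38;2;15;15;25m[48;2;15;15;25m [38;2;35;35;50m[48;2;15;15;25m▌[38;2;15;15;25m[48;2;15;15;25m [0m
</frame>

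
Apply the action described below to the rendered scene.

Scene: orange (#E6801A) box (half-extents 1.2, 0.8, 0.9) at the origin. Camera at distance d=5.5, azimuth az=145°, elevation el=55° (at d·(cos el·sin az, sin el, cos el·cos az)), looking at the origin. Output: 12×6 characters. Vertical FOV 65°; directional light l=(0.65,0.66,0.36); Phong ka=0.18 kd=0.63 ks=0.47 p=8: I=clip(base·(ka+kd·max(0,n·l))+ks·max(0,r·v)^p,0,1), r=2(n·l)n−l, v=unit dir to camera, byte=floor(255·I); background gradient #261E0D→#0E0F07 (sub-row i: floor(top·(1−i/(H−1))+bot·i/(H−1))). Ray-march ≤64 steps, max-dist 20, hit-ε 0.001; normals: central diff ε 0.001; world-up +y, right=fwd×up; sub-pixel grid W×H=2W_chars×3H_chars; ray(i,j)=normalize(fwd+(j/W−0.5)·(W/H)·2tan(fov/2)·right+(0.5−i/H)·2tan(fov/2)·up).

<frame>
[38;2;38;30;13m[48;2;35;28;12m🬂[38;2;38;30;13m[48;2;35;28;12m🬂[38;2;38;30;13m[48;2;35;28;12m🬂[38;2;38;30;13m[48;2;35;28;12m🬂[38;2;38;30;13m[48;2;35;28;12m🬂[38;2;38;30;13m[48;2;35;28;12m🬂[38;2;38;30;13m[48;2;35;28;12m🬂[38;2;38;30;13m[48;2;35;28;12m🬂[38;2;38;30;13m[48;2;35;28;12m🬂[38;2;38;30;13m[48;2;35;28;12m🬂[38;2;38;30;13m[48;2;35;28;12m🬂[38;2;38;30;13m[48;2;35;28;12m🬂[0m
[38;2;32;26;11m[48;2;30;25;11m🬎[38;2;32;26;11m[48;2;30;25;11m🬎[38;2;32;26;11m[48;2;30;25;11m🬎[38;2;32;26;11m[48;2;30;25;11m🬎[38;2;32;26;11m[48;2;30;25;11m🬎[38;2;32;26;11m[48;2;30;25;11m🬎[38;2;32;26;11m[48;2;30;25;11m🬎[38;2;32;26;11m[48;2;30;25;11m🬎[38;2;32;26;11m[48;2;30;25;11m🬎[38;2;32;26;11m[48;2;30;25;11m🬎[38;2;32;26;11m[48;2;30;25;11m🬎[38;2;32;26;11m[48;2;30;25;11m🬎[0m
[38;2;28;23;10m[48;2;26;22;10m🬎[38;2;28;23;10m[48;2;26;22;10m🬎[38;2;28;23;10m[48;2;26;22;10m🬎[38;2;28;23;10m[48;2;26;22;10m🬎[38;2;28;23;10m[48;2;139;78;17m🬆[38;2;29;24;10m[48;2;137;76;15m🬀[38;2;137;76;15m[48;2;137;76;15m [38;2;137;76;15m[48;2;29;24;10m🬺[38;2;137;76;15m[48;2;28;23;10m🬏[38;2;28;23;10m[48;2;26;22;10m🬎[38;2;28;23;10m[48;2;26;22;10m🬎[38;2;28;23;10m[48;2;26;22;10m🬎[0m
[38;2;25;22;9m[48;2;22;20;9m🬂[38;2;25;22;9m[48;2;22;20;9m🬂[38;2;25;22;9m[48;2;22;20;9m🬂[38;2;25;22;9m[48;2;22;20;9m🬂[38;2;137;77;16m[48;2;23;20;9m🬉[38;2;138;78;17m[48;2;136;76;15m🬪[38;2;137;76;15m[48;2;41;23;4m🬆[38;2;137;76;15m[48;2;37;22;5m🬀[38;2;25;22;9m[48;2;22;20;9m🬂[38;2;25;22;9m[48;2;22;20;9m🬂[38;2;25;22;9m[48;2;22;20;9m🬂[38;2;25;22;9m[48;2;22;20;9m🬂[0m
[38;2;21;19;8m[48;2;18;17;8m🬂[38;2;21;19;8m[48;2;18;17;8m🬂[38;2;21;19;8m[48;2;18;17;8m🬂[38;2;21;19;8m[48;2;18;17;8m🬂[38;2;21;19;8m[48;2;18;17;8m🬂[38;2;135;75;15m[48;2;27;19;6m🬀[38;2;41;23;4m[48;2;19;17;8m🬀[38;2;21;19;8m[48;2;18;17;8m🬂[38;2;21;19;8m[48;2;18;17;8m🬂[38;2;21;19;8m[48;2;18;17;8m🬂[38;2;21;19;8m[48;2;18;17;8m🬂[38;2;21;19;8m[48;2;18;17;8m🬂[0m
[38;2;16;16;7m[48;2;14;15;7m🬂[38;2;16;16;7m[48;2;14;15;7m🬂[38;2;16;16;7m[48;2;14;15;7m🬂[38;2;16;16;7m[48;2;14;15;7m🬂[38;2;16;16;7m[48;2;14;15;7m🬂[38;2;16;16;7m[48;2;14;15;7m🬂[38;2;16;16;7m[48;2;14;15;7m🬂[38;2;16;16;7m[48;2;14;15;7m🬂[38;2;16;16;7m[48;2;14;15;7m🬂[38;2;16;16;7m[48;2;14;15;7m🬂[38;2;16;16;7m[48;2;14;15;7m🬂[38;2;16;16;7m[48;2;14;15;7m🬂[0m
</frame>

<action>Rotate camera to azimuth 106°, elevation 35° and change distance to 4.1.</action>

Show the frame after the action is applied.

<frame>
[38;2;38;30;13m[48;2;35;28;12m🬂[38;2;38;30;13m[48;2;35;28;12m🬂[38;2;38;30;13m[48;2;35;28;12m🬂[38;2;38;30;13m[48;2;35;28;12m🬂[38;2;38;30;13m[48;2;35;28;12m🬂[38;2;38;30;13m[48;2;35;28;12m🬂[38;2;38;30;13m[48;2;35;28;12m🬂[38;2;38;30;13m[48;2;35;28;12m🬂[38;2;38;30;13m[48;2;35;28;12m🬂[38;2;38;30;13m[48;2;35;28;12m🬂[38;2;38;30;13m[48;2;35;28;12m🬂[38;2;38;30;13m[48;2;35;28;12m🬂[0m
[38;2;32;26;11m[48;2;30;25;11m🬎[38;2;32;26;11m[48;2;30;25;11m🬎[38;2;32;26;11m[48;2;30;25;11m🬎[38;2;32;26;11m[48;2;30;25;11m🬎[38;2;32;26;11m[48;2;30;25;11m🬎[38;2;32;26;11m[48;2;137;76;15m🬝[38;2;32;26;11m[48;2;137;76;15m🬎[38;2;32;26;11m[48;2;30;25;11m🬎[38;2;32;26;11m[48;2;30;25;11m🬎[38;2;32;26;11m[48;2;30;25;11m🬎[38;2;32;26;11m[48;2;30;25;11m🬎[38;2;32;26;11m[48;2;30;25;11m🬎[0m
[38;2;28;23;10m[48;2;26;22;10m🬎[38;2;28;23;10m[48;2;26;22;10m🬎[38;2;28;23;10m[48;2;26;22;10m🬎[38;2;28;23;10m[48;2;137;76;15m🬝[38;2;29;24;10m[48;2;137;76;15m🬀[38;2;137;76;15m[48;2;137;76;15m [38;2;137;76;15m[48;2;137;76;15m [38;2;137;76;15m[48;2;137;76;15m [38;2;28;23;10m[48;2;26;22;10m🬎[38;2;28;23;10m[48;2;26;22;10m🬎[38;2;28;23;10m[48;2;26;22;10m🬎[38;2;28;23;10m[48;2;26;22;10m🬎[0m
[38;2;25;22;9m[48;2;22;20;9m🬂[38;2;25;22;9m[48;2;22;20;9m🬂[38;2;25;22;9m[48;2;22;20;9m🬂[38;2;135;75;15m[48;2;23;21;9m▐[38;2;135;75;15m[48;2;135;75;15m [38;2;135;75;15m[48;2;137;76;15m🬺[38;2;137;76;15m[48;2;135;75;15m🬂[38;2;133;74;14m[48;2;22;20;9m🬝[38;2;25;22;9m[48;2;22;20;9m🬂[38;2;25;22;9m[48;2;22;20;9m🬂[38;2;25;22;9m[48;2;22;20;9m🬂[38;2;25;22;9m[48;2;22;20;9m🬂[0m
[38;2;21;19;8m[48;2;18;17;8m🬂[38;2;21;19;8m[48;2;18;17;8m🬂[38;2;21;19;8m[48;2;18;17;8m🬂[38;2;21;19;8m[48;2;18;17;8m🬂[38;2;135;75;15m[48;2;18;17;8m🬎[38;2;135;75;15m[48;2;18;17;8m🬬[38;2;135;75;15m[48;2;135;75;15m [38;2;135;75;15m[48;2;19;18;8m▌[38;2;21;19;8m[48;2;18;17;8m🬂[38;2;21;19;8m[48;2;18;17;8m🬂[38;2;21;19;8m[48;2;18;17;8m🬂[38;2;21;19;8m[48;2;18;17;8m🬂[0m
[38;2;16;16;7m[48;2;14;15;7m🬂[38;2;16;16;7m[48;2;14;15;7m🬂[38;2;16;16;7m[48;2;14;15;7m🬂[38;2;16;16;7m[48;2;14;15;7m🬂[38;2;16;16;7m[48;2;14;15;7m🬂[38;2;16;16;7m[48;2;14;15;7m🬂[38;2;16;16;7m[48;2;14;15;7m🬂[38;2;16;16;7m[48;2;14;15;7m🬂[38;2;16;16;7m[48;2;14;15;7m🬂[38;2;16;16;7m[48;2;14;15;7m🬂[38;2;16;16;7m[48;2;14;15;7m🬂[38;2;16;16;7m[48;2;14;15;7m🬂[0m
</frame>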